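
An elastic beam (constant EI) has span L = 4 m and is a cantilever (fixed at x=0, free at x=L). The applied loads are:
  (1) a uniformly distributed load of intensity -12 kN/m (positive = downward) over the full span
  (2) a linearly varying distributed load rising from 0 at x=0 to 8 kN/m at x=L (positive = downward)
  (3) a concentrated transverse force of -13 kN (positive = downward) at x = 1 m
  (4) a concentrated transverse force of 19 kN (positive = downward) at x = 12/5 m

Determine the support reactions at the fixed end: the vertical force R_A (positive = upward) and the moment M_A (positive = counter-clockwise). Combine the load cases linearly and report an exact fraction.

Load 1 — uniform load w=-12 kN/m over full span:
  R_A = wL = (-12)·4 = -48 kN
  M_A = wL²/2 = (-12)·4²/2 = -96 kN·m
Load 2 — triangular load w₀=8 kN/m (0→w₀ over full span):
  R_A = w₀L/2 = 8·4/2 = 16 kN
  M_A = w₀L²/3 = 8·4²/3 = 128/3 kN·m
Load 3 — point force P=-13 kN at a=1 m (b=L-a=3):
  R_A = P = (-13) = -13 kN
  M_A = Pa = (-13)·1 = -13 kN·m
Load 4 — point force P=19 kN at a=12/5 m (b=L-a=8/5):
  R_A = P = 19 kN
  M_A = Pa = 19·(12/5) = 228/5 kN·m
Superposition: R_A = -26 kN, M_A = -311/15 kN·m

R_A = -26 kN, M_A = -311/15 kN·m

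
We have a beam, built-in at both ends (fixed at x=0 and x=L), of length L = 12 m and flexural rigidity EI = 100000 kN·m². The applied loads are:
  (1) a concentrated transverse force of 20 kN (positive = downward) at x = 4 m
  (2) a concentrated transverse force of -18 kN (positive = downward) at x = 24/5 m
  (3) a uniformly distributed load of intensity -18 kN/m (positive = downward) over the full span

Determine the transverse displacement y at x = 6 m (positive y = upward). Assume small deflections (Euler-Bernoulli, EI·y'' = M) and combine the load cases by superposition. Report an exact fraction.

Load 1 — point force P=20 kN at a=4 m (b=L-a=8):
  y_1 = -Pa²(L-x)²(3bL-(3b+a)(L-x))/(6L³EI)  [x>a] = -20·4²·(12-6)²·(3·8·12-(3·8+4)·(12-6))/(6·12³·100000) = -1/750 m
Load 2 — point force P=-18 kN at a=24/5 m (b=L-a=36/5):
  y_2 = -Pa²(L-x)²(3bL-(3b+a)(L-x))/(6L³EI)  [x>a] = -(-18)·(24/5)²·(12-6)²·(3·(36/5)·12-(3·(36/5)+(24/5))·(12-6))/(6·12³·100000) = 567/390625 m
Load 3 — uniform load w=-18 kN/m over full span:
  y_3 = -wx²(L-x)²/(24EI) = -(-18)·6²·(12-6)²/(24·100000) = 243/25000 m
Superposition: y = Σ y_i = 92233/9375000 m ≈ 0.009838 m

y(6) = 92233/9375000 m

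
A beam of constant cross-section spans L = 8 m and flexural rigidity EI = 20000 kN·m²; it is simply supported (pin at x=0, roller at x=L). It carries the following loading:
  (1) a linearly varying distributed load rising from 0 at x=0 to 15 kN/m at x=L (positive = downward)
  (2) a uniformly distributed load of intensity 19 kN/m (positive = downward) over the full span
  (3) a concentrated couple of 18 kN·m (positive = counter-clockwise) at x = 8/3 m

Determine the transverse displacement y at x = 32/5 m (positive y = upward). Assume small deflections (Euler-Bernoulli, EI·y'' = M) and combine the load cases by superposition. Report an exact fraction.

y(32/5) = -242422/5859375 m

Load 1 — triangular load w₀=15 kN/m (0→w₀ over full span):
  y_1 = -w₀x(7L⁴-10L²x²+3x⁴)/(360LEI) = -15·(32/5)·(7·8⁴-10·8²·(32/5)²+3·(32/5)⁴)/(360·8·20000) = -24384/1953125 m
Load 2 — uniform load w=19 kN/m over full span:
  y_2 = -wx(L³-2Lx²+x³)/(24EI) = -19·(32/5)·(8³-2·8·(32/5)²+(32/5)³)/(24·20000) = -35264/1171875 m
Load 3 — applied couple M₀=18 kN·m at a=8/3 m (b=L-a=16/3):
  y_3 = (M₀x³/(6L)-M₀(x-a)²/2+C₁x)/EI  [x>a] with C₁=M₀(3b²-L²)/(6L)=8 = (18·(32/5)³/(6·8)-18·((32/5)-(8/3))²/2+8·(32/5))/20000 = 94/78125 m
Superposition: y = Σ y_i = -242422/5859375 m ≈ -0.041373 m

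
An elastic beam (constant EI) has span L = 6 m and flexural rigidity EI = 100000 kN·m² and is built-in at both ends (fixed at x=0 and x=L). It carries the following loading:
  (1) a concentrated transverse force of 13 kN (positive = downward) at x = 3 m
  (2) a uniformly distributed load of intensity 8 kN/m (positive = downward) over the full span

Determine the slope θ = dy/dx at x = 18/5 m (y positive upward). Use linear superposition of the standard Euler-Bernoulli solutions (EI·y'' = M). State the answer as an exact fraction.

θ(18/5) = 1449/12500000 rad

Load 1 — point force P=13 kN at a=3 m (b=L-a=3):
  θ_1 = Pa²(L-x)(2bL-(3b+a)(L-x))/(2L³EI)  [x>a] = 13·3²·(6-(18/5))·(2·3·6-(3·3+3)·(6-(18/5)))/(2·6³·100000) = 117/2500000 rad
Load 2 — uniform load w=8 kN/m over full span:
  θ_2 = -wx(L-x)(L-2x)/(12EI) = -8·(18/5)·(6-(18/5))·(6-2·(18/5))/(12·100000) = 27/390625 rad
Superposition: θ = Σ θ_i = 1449/12500000 rad ≈ 0.000116 rad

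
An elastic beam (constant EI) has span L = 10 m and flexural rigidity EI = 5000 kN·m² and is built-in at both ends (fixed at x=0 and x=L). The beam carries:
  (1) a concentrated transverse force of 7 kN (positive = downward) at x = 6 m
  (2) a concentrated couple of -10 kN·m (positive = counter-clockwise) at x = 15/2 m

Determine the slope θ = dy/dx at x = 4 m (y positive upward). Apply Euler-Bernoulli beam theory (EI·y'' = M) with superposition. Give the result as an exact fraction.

Load 1 — point force P=7 kN at a=6 m (b=L-a=4):
  θ_1 = -Pb²x(2aL-(3a+b)x)/(2L³EI)  [x≤a] = -7·4²·4·(2·6·10-(3·6+4)·4)/(2·10³·5000) = -112/78125 rad
Load 2 — applied couple M₀=-10 kN·m at a=15/2 m (b=L-a=5/2):
  θ_2 = (R_Ax²/2 - M_Ax)/EI  [x≤a] with R_A=-9/8, M_A=-25/8 = ((-9/8)·4²/2 - (-25/8)·4)/5000 = 7/10000 rad
Superposition: θ = Σ θ_i = -917/1250000 rad ≈ -0.000734 rad

θ(4) = -917/1250000 rad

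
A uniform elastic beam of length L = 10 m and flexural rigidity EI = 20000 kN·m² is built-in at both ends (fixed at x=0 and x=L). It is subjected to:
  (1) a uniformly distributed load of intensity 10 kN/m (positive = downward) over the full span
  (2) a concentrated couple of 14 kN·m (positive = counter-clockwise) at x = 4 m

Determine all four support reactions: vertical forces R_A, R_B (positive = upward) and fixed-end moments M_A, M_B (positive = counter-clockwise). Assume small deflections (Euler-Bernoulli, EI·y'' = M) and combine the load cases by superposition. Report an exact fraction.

Load 1 — uniform load w=10 kN/m over full span:
  R_A = wL/2 = 10·10/2 = 50 kN
  M_A = wL²/12 = 10·10²/12 = 250/3 kN·m
  R_B = wL/2 = 10·10/2 = 50 kN
  M_B = -wL²/12 = -10·10²/12 = -250/3 kN·m
Load 2 — applied couple M₀=14 kN·m at a=4 m (b=L-a=6):
  R_A = 6M₀ab/L³ = 6·14·4·6/10³ = 252/125 kN
  M_A = M₀b(2a-b)/L² = 14·6·(2·4-6)/10² = 42/25 kN·m
  R_B = -6M₀ab/L³ = -6·14·4·6/10³ = -252/125 kN
  M_B = M₀a(2b-a)/L² = 14·4·(2·6-4)/10² = 112/25 kN·m
Superposition: R_A = 6502/125 kN, M_A = 6376/75 kN·m, R_B = 5998/125 kN, M_B = -5914/75 kN·m

R_A = 6502/125 kN, M_A = 6376/75 kN·m, R_B = 5998/125 kN, M_B = -5914/75 kN·m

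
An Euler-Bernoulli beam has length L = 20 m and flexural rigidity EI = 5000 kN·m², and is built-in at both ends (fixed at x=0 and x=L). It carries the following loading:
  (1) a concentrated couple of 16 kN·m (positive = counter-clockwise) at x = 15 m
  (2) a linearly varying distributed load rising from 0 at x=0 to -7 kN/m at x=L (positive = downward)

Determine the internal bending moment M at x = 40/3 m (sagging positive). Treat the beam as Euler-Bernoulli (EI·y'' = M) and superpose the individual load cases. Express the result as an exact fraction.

Load 1 — applied couple M₀=16 kN·m at a=15 m (b=L-a=5):
  M_1 = R_Ax - M_A  [x≤a] with R_A=9/10, M_A=5 = (9/10)·(40/3) - 5 = 7 kN·m
Load 2 — triangular load w₀=-7 kN/m (0→w₀ over full span):
  M_2 = 3w₀Lx/20 - w₀L²/30 - w₀x³/(6L) = 3·(-7)·20·(40/3)/20 - (-7)·20²/30 - (-7)·(40/3)³/(6·20) = -3920/81 kN·m
Superposition: M = Σ M_i = -3353/81 kN·m ≈ -41.395062 kN·m

M(40/3) = -3353/81 kN·m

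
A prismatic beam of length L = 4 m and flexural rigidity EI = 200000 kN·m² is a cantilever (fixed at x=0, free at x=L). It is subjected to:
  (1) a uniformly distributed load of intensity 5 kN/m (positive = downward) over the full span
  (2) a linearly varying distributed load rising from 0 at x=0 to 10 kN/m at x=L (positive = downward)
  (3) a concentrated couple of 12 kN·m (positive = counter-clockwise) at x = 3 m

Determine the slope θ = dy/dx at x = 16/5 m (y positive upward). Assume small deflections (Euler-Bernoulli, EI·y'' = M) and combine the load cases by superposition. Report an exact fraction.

Load 1 — uniform load w=5 kN/m over full span:
  θ_1 = -wx(x²-3Lx+3L²)/(6EI) = -5·(16/5)·((16/5)²-3·4·(16/5)+3·4²)/(6·200000) = -62/234375 rad
Load 2 — triangular load w₀=10 kN/m (0→w₀ over full span):
  θ_2 = (w₀Lx²/4-w₀L²x/3-w₀x⁴/(24L))/EI = (10·4·(16/5)²/4-10·4²·(16/5)/3-10·(16/5)⁴/(24·4))/200000 = -464/1171875 rad
Load 3 — applied couple M₀=12 kN·m at a=3 m (b=L-a=1):
  θ_3 = M₀a/EI  [x>a] = 12·3/200000 = 9/50000 rad
Superposition: θ = Σ θ_i = -3003/6250000 rad ≈ -0.000480 rad

θ(16/5) = -3003/6250000 rad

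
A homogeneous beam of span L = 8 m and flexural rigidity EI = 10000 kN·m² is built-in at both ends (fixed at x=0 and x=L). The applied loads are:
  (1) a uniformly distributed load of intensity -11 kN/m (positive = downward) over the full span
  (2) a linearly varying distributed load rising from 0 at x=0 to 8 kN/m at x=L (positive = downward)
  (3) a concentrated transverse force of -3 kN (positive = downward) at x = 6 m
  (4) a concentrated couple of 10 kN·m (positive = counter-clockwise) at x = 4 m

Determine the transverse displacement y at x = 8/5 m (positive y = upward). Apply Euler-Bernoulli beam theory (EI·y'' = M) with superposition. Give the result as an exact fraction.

Load 1 — uniform load w=-11 kN/m over full span:
  y_1 = -wx²(L-x)²/(24EI) = -(-11)·(8/5)²·(8-(8/5))²/(24·10000) = 5632/1171875 m
Load 2 — triangular load w₀=8 kN/m (0→w₀ over full span):
  y_2 = -w₀x²(L-x)²(x+2L)/(120LEI) = -8·(8/5)²·(8-(8/5))²·((8/5)+2·8)/(120·8·10000) = -45056/29296875 m
Load 3 — point force P=-3 kN at a=6 m (b=L-a=2):
  y_3 = -Pb²x²(3aL-(3a+b)x)/(6L³EI)  [x≤a] = -(-3)·2²·(8/5)²·(3·6·8-(3·6+2)·(8/5))/(6·8³·10000) = 7/62500 m
Load 4 — applied couple M₀=10 kN·m at a=4 m (b=L-a=4):
  y_4 = (R_Ax³/6 - M_Ax²/2)/EI  [x≤a] with R_A=15/8, M_A=5/2 = ((15/8)·(8/5)³/6 - (5/2)·(8/5)²/2)/10000 = -3/15625 m
Superposition: y = Σ y_i = 373601/117187500 m ≈ 0.003188 m

y(8/5) = 373601/117187500 m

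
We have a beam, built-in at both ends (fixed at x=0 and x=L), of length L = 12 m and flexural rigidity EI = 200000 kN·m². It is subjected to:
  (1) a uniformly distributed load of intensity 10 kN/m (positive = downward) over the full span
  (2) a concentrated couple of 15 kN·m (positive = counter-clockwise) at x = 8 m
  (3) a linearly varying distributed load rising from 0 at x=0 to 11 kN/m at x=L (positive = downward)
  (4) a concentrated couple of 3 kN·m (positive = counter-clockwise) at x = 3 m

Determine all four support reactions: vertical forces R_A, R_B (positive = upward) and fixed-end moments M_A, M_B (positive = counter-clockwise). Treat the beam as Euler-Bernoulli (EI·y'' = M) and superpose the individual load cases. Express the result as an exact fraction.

R_A = 39239/480 kN, M_A = 14179/80 kN·m, R_B = 50041/480 kN, M_B = -15861/80 kN·m

Load 1 — uniform load w=10 kN/m over full span:
  R_A = wL/2 = 10·12/2 = 60 kN
  M_A = wL²/12 = 10·12²/12 = 120 kN·m
  R_B = wL/2 = 10·12/2 = 60 kN
  M_B = -wL²/12 = -10·12²/12 = -120 kN·m
Load 2 — applied couple M₀=15 kN·m at a=8 m (b=L-a=4):
  R_A = 6M₀ab/L³ = 6·15·8·4/12³ = 5/3 kN
  M_A = M₀b(2a-b)/L² = 15·4·(2·8-4)/12² = 5 kN·m
  R_B = -6M₀ab/L³ = -6·15·8·4/12³ = -5/3 kN
  M_B = M₀a(2b-a)/L² = 15·8·(2·4-8)/12² = 0 kN·m
Load 3 — triangular load w₀=11 kN/m (0→w₀ over full span):
  R_A = 3w₀L/20 = 3·11·12/20 = 99/5 kN
  M_A = w₀L²/30 = 11·12²/30 = 264/5 kN·m
  R_B = 7w₀L/20 = 7·11·12/20 = 231/5 kN
  M_B = -w₀L²/20 = -11·12²/20 = -396/5 kN·m
Load 4 — applied couple M₀=3 kN·m at a=3 m (b=L-a=9):
  R_A = 6M₀ab/L³ = 6·3·3·9/12³ = 9/32 kN
  M_A = M₀b(2a-b)/L² = 3·9·(2·3-9)/12² = -9/16 kN·m
  R_B = -6M₀ab/L³ = -6·3·3·9/12³ = -9/32 kN
  M_B = M₀a(2b-a)/L² = 3·3·(2·9-3)/12² = 15/16 kN·m
Superposition: R_A = 39239/480 kN, M_A = 14179/80 kN·m, R_B = 50041/480 kN, M_B = -15861/80 kN·m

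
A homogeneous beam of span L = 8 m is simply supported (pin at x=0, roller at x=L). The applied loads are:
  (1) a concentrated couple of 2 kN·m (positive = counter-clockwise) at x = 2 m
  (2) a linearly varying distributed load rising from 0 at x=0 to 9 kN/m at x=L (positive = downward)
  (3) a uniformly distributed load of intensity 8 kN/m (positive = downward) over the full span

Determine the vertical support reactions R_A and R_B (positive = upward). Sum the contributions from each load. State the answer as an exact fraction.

Load 1 — applied couple M₀=2 kN·m at a=2 m (b=L-a=6):
  R_A = M₀/L = 2/8 = 1/4 kN
  R_B = -M₀/L = -2/8 = -1/4 kN
Load 2 — triangular load w₀=9 kN/m (0→w₀ over full span):
  R_A = w₀L/6 = 9·8/6 = 12 kN
  R_B = w₀L/3 = 9·8/3 = 24 kN
Load 3 — uniform load w=8 kN/m over full span:
  R_A = wL/2 = 8·8/2 = 32 kN
  R_B = wL/2 = 8·8/2 = 32 kN
Superposition: R_A = 177/4 kN, R_B = 223/4 kN

R_A = 177/4 kN, R_B = 223/4 kN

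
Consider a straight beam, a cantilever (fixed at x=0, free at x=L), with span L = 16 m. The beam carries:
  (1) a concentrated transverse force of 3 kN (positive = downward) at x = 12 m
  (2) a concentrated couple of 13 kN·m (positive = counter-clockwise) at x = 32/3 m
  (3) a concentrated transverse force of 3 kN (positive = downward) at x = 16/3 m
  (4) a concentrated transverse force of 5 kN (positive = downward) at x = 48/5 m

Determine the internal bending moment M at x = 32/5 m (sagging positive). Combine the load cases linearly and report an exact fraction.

Load 1 — point force P=3 kN at a=12 m (b=L-a=4):
  M_1 = -P(a-x)  [x≤a] = -3·(12-(32/5)) = -84/5 kN·m
Load 2 — applied couple M₀=13 kN·m at a=32/3 m (b=L-a=16/3):
  M_2 = M₀  [x≤a] = 13 = 13 kN·m
Load 3 — point force P=3 kN at a=16/3 m (b=L-a=32/3):
  M_3 = 0  [x>a] = 0 kN·m
Load 4 — point force P=5 kN at a=48/5 m (b=L-a=32/5):
  M_4 = -P(a-x)  [x≤a] = -5·((48/5)-(32/5)) = -16 kN·m
Superposition: M = Σ M_i = -99/5 kN·m ≈ -19.800000 kN·m

M(32/5) = -99/5 kN·m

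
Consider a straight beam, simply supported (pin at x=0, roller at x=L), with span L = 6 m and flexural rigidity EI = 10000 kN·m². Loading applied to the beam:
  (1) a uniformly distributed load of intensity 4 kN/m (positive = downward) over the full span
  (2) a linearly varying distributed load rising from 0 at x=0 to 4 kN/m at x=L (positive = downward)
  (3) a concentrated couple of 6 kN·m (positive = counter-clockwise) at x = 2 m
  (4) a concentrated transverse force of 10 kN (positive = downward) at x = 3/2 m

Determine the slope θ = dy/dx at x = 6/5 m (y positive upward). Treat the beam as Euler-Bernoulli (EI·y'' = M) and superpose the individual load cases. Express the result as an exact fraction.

Load 1 — uniform load w=4 kN/m over full span:
  θ_1 = -w(L³-6Lx²+4x³)/(24EI) = -4·(6³-6·6·(6/5)²+4·(6/5)³)/(24·10000) = -891/312500 rad
Load 2 — triangular load w₀=4 kN/m (0→w₀ over full span):
  θ_2 = -w₀(7L⁴-30L²x²+15x⁴)/(360LEI) = -4·(7·6⁴-30·6²·(6/5)²+15·(6/5)⁴)/(360·6·10000) = -546/390625 rad
Load 3 — applied couple M₀=6 kN·m at a=2 m (b=L-a=4):
  θ_3 = (M₀x²/(2L)+C₁)/EI  [x≤a] with C₁=M₀(3b²-L²)/(6L)=2 = (6·(6/5)²/(2·6)+2)/10000 = 17/62500 rad
Load 4 — point force P=10 kN at a=3/2 m (b=L-a=9/2):
  θ_4 = -Pb(L²-b²-3x²)/(6LEI)  [x≤a] = -10·(9/2)·(6²-(9/2)²-3·(6/5)²)/(6·6·10000) = -1143/800000 rad
Superposition: θ = Σ θ_i = -540571/100000000 rad ≈ -0.005406 rad

θ(6/5) = -540571/100000000 rad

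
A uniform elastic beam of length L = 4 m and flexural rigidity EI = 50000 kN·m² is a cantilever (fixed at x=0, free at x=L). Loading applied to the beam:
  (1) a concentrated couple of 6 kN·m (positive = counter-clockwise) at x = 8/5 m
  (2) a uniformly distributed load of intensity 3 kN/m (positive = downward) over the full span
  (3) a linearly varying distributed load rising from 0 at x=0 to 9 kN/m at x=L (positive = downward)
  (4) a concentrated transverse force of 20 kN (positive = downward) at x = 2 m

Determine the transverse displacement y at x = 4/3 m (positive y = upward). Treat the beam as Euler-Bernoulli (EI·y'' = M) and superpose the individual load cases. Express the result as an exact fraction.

y(4/3) = -1897/1265625 m

Load 1 — applied couple M₀=6 kN·m at a=8/5 m (b=L-a=12/5):
  y_1 = M₀x²/(2EI)  [x≤a] = 6·(4/3)²/(2·50000) = 1/9375 m
Load 2 — uniform load w=3 kN/m over full span:
  y_2 = -wx²(x²-4Lx+6L²)/(24EI) = -3·(4/3)²·((4/3)²-4·4·(4/3)+6·4²)/(24·50000) = -86/253125 m
Load 3 — triangular load w₀=9 kN/m (0→w₀ over full span):
  y_3 = (w₀Lx³/12-w₀L²x²/6-w₀x⁵/(120L))/EI = (9·4·(4/3)³/12-9·4²·(4/3)²/6-9·(4/3)⁵/(120·4))/50000 = -902/1265625 m
Load 4 — point force P=20 kN at a=2 m (b=L-a=2):
  y_4 = -Px²(3a-x)/(6EI)  [x≤a] = -20·(4/3)²·(3·2-(4/3))/(6·50000) = -28/50625 m
Superposition: y = Σ y_i = -1897/1265625 m ≈ -0.001499 m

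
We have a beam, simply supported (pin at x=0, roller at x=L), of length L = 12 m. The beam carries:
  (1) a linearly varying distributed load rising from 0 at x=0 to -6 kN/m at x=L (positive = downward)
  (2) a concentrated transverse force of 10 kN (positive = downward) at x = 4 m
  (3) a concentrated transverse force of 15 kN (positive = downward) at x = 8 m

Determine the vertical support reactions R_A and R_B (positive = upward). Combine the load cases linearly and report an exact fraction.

Load 1 — triangular load w₀=-6 kN/m (0→w₀ over full span):
  R_A = w₀L/6 = (-6)·12/6 = -12 kN
  R_B = w₀L/3 = (-6)·12/3 = -24 kN
Load 2 — point force P=10 kN at a=4 m (b=L-a=8):
  R_A = Pb/L = 10·8/12 = 20/3 kN
  R_B = Pa/L = 10·4/12 = 10/3 kN
Load 3 — point force P=15 kN at a=8 m (b=L-a=4):
  R_A = Pb/L = 15·4/12 = 5 kN
  R_B = Pa/L = 15·8/12 = 10 kN
Superposition: R_A = -1/3 kN, R_B = -32/3 kN

R_A = -1/3 kN, R_B = -32/3 kN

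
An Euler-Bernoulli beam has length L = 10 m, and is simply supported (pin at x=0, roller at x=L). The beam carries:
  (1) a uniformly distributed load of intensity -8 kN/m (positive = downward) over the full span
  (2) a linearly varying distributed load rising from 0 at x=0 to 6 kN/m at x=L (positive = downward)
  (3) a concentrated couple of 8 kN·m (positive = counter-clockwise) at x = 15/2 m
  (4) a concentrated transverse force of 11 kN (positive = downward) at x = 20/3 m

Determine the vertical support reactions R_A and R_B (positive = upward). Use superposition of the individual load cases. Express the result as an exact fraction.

Load 1 — uniform load w=-8 kN/m over full span:
  R_A = wL/2 = (-8)·10/2 = -40 kN
  R_B = wL/2 = (-8)·10/2 = -40 kN
Load 2 — triangular load w₀=6 kN/m (0→w₀ over full span):
  R_A = w₀L/6 = 6·10/6 = 10 kN
  R_B = w₀L/3 = 6·10/3 = 20 kN
Load 3 — applied couple M₀=8 kN·m at a=15/2 m (b=L-a=5/2):
  R_A = M₀/L = 8/10 = 4/5 kN
  R_B = -M₀/L = -8/10 = -4/5 kN
Load 4 — point force P=11 kN at a=20/3 m (b=L-a=10/3):
  R_A = Pb/L = 11·(10/3)/10 = 11/3 kN
  R_B = Pa/L = 11·(20/3)/10 = 22/3 kN
Superposition: R_A = -383/15 kN, R_B = -202/15 kN

R_A = -383/15 kN, R_B = -202/15 kN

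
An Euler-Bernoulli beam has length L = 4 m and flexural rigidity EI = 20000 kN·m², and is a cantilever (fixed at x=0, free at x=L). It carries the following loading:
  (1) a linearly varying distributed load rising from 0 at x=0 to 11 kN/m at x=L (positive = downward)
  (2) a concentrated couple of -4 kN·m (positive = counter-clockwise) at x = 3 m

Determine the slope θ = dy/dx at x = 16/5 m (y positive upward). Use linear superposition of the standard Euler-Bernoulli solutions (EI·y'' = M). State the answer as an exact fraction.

θ(16/5) = -46457/9375000 rad

Load 1 — triangular load w₀=11 kN/m (0→w₀ over full span):
  θ_1 = (w₀Lx²/4-w₀L²x/3-w₀x⁴/(24L))/EI = (11·4·(16/5)²/4-11·4²·(16/5)/3-11·(16/5)⁴/(24·4))/20000 = -5104/1171875 rad
Load 2 — applied couple M₀=-4 kN·m at a=3 m (b=L-a=1):
  θ_2 = M₀a/EI  [x>a] = (-4)·3/20000 = -3/5000 rad
Superposition: θ = Σ θ_i = -46457/9375000 rad ≈ -0.004955 rad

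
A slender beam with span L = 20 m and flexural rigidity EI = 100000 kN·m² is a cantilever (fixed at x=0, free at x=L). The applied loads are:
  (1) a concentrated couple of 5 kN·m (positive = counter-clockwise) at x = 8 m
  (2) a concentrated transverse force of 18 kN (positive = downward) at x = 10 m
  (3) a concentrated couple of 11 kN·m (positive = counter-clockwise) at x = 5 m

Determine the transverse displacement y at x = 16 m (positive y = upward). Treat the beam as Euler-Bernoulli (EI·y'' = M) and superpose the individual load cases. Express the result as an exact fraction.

y(16) = -4071/40000 m

Load 1 — applied couple M₀=5 kN·m at a=8 m (b=L-a=12):
  y_1 = M₀a(2x-a)/(2EI)  [x>a] = 5·8·(2·16-8)/(2·100000) = 3/625 m
Load 2 — point force P=18 kN at a=10 m (b=L-a=10):
  y_2 = -Pa²(3x-a)/(6EI)  [x>a] = -18·10²·(3·16-10)/(6·100000) = -57/500 m
Load 3 — applied couple M₀=11 kN·m at a=5 m (b=L-a=15):
  y_3 = M₀a(2x-a)/(2EI)  [x>a] = 11·5·(2·16-5)/(2·100000) = 297/40000 m
Superposition: y = Σ y_i = -4071/40000 m ≈ -0.101775 m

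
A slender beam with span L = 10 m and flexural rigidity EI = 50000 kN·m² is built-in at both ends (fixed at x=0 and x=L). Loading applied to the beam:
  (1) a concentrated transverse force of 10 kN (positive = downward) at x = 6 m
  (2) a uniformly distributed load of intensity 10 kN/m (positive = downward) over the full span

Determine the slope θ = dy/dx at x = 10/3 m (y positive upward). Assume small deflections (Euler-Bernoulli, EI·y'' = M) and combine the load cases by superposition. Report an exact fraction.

Load 1 — point force P=10 kN at a=6 m (b=L-a=4):
  θ_1 = -Pb²x(2aL-(3a+b)x)/(2L³EI)  [x≤a] = -10·4²·(10/3)·(2·6·10-(3·6+4)·(10/3))/(2·10³·50000) = -7/28125 rad
Load 2 — uniform load w=10 kN/m over full span:
  θ_2 = -wx(L-x)(L-2x)/(12EI) = -10·(10/3)·(10-(10/3))·(10-2·(10/3))/(12·50000) = -1/810 rad
Superposition: θ = Σ θ_i = -751/506250 rad ≈ -0.001483 rad

θ(10/3) = -751/506250 rad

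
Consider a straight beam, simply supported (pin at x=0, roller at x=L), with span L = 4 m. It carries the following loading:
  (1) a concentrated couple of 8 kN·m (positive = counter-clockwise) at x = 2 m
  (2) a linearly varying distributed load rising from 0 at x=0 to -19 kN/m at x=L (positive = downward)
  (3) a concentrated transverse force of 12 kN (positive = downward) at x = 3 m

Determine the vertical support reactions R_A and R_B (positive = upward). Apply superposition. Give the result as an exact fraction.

Load 1 — applied couple M₀=8 kN·m at a=2 m (b=L-a=2):
  R_A = M₀/L = 8/4 = 2 kN
  R_B = -M₀/L = -8/4 = -2 kN
Load 2 — triangular load w₀=-19 kN/m (0→w₀ over full span):
  R_A = w₀L/6 = (-19)·4/6 = -38/3 kN
  R_B = w₀L/3 = (-19)·4/3 = -76/3 kN
Load 3 — point force P=12 kN at a=3 m (b=L-a=1):
  R_A = Pb/L = 12·1/4 = 3 kN
  R_B = Pa/L = 12·3/4 = 9 kN
Superposition: R_A = -23/3 kN, R_B = -55/3 kN

R_A = -23/3 kN, R_B = -55/3 kN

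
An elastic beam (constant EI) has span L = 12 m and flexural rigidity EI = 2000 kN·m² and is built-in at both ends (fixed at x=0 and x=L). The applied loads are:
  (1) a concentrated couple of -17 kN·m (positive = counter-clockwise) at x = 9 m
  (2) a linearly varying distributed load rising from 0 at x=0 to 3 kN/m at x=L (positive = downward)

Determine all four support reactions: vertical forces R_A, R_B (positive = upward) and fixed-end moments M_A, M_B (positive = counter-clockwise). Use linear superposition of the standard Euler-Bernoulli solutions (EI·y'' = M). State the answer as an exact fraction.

Load 1 — applied couple M₀=-17 kN·m at a=9 m (b=L-a=3):
  R_A = 6M₀ab/L³ = 6·(-17)·9·3/12³ = -51/32 kN
  M_A = M₀b(2a-b)/L² = (-17)·3·(2·9-3)/12² = -85/16 kN·m
  R_B = -6M₀ab/L³ = -6·(-17)·9·3/12³ = 51/32 kN
  M_B = M₀a(2b-a)/L² = (-17)·9·(2·3-9)/12² = 51/16 kN·m
Load 2 — triangular load w₀=3 kN/m (0→w₀ over full span):
  R_A = 3w₀L/20 = 3·3·12/20 = 27/5 kN
  M_A = w₀L²/30 = 3·12²/30 = 72/5 kN·m
  R_B = 7w₀L/20 = 7·3·12/20 = 63/5 kN
  M_B = -w₀L²/20 = -3·12²/20 = -108/5 kN·m
Superposition: R_A = 609/160 kN, M_A = 727/80 kN·m, R_B = 2271/160 kN, M_B = -1473/80 kN·m

R_A = 609/160 kN, M_A = 727/80 kN·m, R_B = 2271/160 kN, M_B = -1473/80 kN·m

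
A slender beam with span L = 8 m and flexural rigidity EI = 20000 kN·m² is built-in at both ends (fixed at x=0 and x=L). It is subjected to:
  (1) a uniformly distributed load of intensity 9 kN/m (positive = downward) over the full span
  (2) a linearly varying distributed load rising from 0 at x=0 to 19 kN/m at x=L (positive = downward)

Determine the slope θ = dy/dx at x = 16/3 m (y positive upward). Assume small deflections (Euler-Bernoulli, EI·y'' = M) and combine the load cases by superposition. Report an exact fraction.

θ(16/3) = 2144/759375 rad

Load 1 — uniform load w=9 kN/m over full span:
  θ_1 = -wx(L-x)(L-2x)/(12EI) = -9·(16/3)·(8-(16/3))·(8-2·(16/3))/(12·20000) = 8/5625 rad
Load 2 — triangular load w₀=19 kN/m (0→w₀ over full span):
  θ_2 = -w₀(2x(L-x)(L-2x)(x+2L)+x²(L-x)²)/(120LEI) = -19·(2·(16/3)·(8-(16/3))·(8-2·(16/3))·((16/3)+2·8)+(16/3)²·(8-(16/3))²)/(120·8·20000) = 1064/759375 rad
Superposition: θ = Σ θ_i = 2144/759375 rad ≈ 0.002823 rad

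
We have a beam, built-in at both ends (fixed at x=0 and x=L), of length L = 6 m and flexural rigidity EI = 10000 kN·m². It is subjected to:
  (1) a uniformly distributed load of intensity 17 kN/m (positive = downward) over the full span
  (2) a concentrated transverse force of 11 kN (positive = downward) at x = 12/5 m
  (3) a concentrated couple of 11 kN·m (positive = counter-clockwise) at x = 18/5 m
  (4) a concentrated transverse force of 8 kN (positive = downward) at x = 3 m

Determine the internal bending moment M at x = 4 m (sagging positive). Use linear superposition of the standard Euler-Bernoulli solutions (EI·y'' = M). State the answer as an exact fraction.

Load 1 — uniform load w=17 kN/m over full span:
  M_1 = wLx/2 - wL²/12 - wx²/2 = 17·6·4/2 - 17·6²/12 - 17·4²/2 = 17 kN·m
Load 2 — point force P=11 kN at a=12/5 m (b=L-a=18/5):
  M_2 = Pa²(a+3b)(L-x)/L³ - Pa²b/L²  [x>a] = 11·(12/5)²·((12/5)+3·(18/5))·(6-4)/6³ - 11·(12/5)²·(18/5)/6² = 176/125 kN·m
Load 3 — applied couple M₀=11 kN·m at a=18/5 m (b=L-a=12/5):
  M_3 = R_Ax - M_A - M₀  [x>a] with R_A=66/25, M_A=88/25 = (66/25)·4 - (88/25) - 11 = -99/25 kN·m
Load 4 — point force P=8 kN at a=3 m (b=L-a=3):
  M_4 = Pa²(a+3b)(L-x)/L³ - Pa²b/L²  [x>a] = 8·3²·(3+3·3)·(6-4)/6³ - 8·3²·3/6² = 2 kN·m
Superposition: M = Σ M_i = 2056/125 kN·m ≈ 16.448000 kN·m

M(4) = 2056/125 kN·m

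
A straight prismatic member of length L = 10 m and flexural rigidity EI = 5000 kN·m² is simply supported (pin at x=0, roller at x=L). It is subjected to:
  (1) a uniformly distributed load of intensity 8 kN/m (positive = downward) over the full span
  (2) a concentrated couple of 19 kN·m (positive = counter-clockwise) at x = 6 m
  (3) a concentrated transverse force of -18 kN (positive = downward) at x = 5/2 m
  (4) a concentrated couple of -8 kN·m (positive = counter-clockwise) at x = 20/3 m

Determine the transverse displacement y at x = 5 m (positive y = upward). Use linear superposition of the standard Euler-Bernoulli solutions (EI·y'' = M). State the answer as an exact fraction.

Load 1 — uniform load w=8 kN/m over full span:
  y_1 = -wx(L³-2Lx²+x³)/(24EI) = -8·5·(10³-2·10·5²+5³)/(24·5000) = -5/24 m
Load 2 — applied couple M₀=19 kN·m at a=6 m (b=L-a=4):
  y_2 = (M₀x³/(6L)+C₁x)/EI  [x≤a] with C₁=M₀(3b²-L²)/(6L)=-247/15 = (19·5³/(6·10)+(-247/15)·5)/5000 = -171/20000 m
Load 3 — point force P=-18 kN at a=5/2 m (b=L-a=15/2):
  y_3 = -Pa(L-x)(2Lx-a²-x²)/(6LEI)  [x>a] = -(-18)·(5/2)·(10-5)·(2·10·5-(5/2)²-5²)/(6·10·5000) = 33/640 m
Load 4 — applied couple M₀=-8 kN·m at a=20/3 m (b=L-a=10/3):
  y_4 = (M₀x³/(6L)+C₁x)/EI  [x≤a] with C₁=M₀(3b²-L²)/(6L)=80/9 = ((-8)·5³/(6·10)+(80/9)·5)/5000 = 1/180 m
Superposition: y = Σ y_i = -115031/720000 m ≈ -0.159765 m

y(5) = -115031/720000 m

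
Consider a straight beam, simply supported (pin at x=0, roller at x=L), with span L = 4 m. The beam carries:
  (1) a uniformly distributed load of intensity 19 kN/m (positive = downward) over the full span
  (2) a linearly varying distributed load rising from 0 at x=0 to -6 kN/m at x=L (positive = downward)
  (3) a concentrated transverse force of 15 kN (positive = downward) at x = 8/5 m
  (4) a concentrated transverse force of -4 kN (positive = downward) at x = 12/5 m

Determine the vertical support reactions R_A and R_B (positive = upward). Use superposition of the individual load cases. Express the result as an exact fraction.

R_A = 207/5 kN, R_B = 168/5 kN

Load 1 — uniform load w=19 kN/m over full span:
  R_A = wL/2 = 19·4/2 = 38 kN
  R_B = wL/2 = 19·4/2 = 38 kN
Load 2 — triangular load w₀=-6 kN/m (0→w₀ over full span):
  R_A = w₀L/6 = (-6)·4/6 = -4 kN
  R_B = w₀L/3 = (-6)·4/3 = -8 kN
Load 3 — point force P=15 kN at a=8/5 m (b=L-a=12/5):
  R_A = Pb/L = 15·(12/5)/4 = 9 kN
  R_B = Pa/L = 15·(8/5)/4 = 6 kN
Load 4 — point force P=-4 kN at a=12/5 m (b=L-a=8/5):
  R_A = Pb/L = (-4)·(8/5)/4 = -8/5 kN
  R_B = Pa/L = (-4)·(12/5)/4 = -12/5 kN
Superposition: R_A = 207/5 kN, R_B = 168/5 kN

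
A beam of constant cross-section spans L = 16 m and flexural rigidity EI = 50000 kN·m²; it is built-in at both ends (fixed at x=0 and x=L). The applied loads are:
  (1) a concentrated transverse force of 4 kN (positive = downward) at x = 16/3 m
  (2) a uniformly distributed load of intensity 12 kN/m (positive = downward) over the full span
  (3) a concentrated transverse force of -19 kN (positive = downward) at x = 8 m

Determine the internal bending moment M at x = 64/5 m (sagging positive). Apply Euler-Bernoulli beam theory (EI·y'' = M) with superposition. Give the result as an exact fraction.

M(64/5) = -914/225 kN·m

Load 1 — point force P=4 kN at a=16/3 m (b=L-a=32/3):
  M_1 = Pa²(a+3b)(L-x)/L³ - Pa²b/L²  [x>a] = 4·(16/3)²·((16/3)+3·(32/3))·(16-(64/5))/16³ - 4·(16/3)²·(32/3)/16² = -64/45 kN·m
Load 2 — uniform load w=12 kN/m over full span:
  M_2 = wLx/2 - wL²/12 - wx²/2 = 12·16·(64/5)/2 - 12·16²/12 - 12·(64/5)²/2 = -256/25 kN·m
Load 3 — point force P=-19 kN at a=8 m (b=L-a=8):
  M_3 = Pa²(a+3b)(L-x)/L³ - Pa²b/L²  [x>a] = (-19)·8²·(8+3·8)·(16-(64/5))/16³ - (-19)·8²·8/16² = 38/5 kN·m
Superposition: M = Σ M_i = -914/225 kN·m ≈ -4.062222 kN·m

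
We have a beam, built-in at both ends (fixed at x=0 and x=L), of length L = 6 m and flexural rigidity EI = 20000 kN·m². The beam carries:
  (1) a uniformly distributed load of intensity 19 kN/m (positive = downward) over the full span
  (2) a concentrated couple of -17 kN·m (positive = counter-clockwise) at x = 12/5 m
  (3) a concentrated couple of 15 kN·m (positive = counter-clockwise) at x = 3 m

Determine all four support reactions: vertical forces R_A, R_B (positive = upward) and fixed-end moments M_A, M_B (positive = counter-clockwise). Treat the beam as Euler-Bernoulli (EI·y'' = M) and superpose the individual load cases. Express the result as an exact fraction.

R_A = 5667/100 kN, M_A = 5871/100 kN·m, R_B = 5733/100 kN, M_B = -5869/100 kN·m

Load 1 — uniform load w=19 kN/m over full span:
  R_A = wL/2 = 19·6/2 = 57 kN
  M_A = wL²/12 = 19·6²/12 = 57 kN·m
  R_B = wL/2 = 19·6/2 = 57 kN
  M_B = -wL²/12 = -19·6²/12 = -57 kN·m
Load 2 — applied couple M₀=-17 kN·m at a=12/5 m (b=L-a=18/5):
  R_A = 6M₀ab/L³ = 6·(-17)·(12/5)·(18/5)/6³ = -102/25 kN
  M_A = M₀b(2a-b)/L² = (-17)·(18/5)·(2·(12/5)-(18/5))/6² = -51/25 kN·m
  R_B = -6M₀ab/L³ = -6·(-17)·(12/5)·(18/5)/6³ = 102/25 kN
  M_B = M₀a(2b-a)/L² = (-17)·(12/5)·(2·(18/5)-(12/5))/6² = -136/25 kN·m
Load 3 — applied couple M₀=15 kN·m at a=3 m (b=L-a=3):
  R_A = 6M₀ab/L³ = 6·15·3·3/6³ = 15/4 kN
  M_A = M₀b(2a-b)/L² = 15·3·(2·3-3)/6² = 15/4 kN·m
  R_B = -6M₀ab/L³ = -6·15·3·3/6³ = -15/4 kN
  M_B = M₀a(2b-a)/L² = 15·3·(2·3-3)/6² = 15/4 kN·m
Superposition: R_A = 5667/100 kN, M_A = 5871/100 kN·m, R_B = 5733/100 kN, M_B = -5869/100 kN·m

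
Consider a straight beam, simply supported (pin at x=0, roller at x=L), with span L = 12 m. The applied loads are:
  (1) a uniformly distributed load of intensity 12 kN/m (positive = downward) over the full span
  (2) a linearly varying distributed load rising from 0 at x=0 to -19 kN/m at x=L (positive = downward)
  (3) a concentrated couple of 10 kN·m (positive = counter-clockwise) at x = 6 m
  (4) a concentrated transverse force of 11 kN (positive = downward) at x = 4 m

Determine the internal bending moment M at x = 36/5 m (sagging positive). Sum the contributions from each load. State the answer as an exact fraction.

Load 1 — uniform load w=12 kN/m over full span:
  M_1 = wx(L-x)/2 = 12·(36/5)·(12-(36/5))/2 = 5184/25 kN·m
Load 2 — triangular load w₀=-19 kN/m (0→w₀ over full span):
  M_2 = w₀Lx/6 - w₀x³/(6L) = (-19)·12·(36/5)/6 - (-19)·(36/5)³/(6·12) = -21888/125 kN·m
Load 3 — applied couple M₀=10 kN·m at a=6 m (b=L-a=6):
  M_3 = M₀x/L - M₀  [x>a] = 10·(36/5)/12 - 10 = -4 kN·m
Load 4 — point force P=11 kN at a=4 m (b=L-a=8):
  M_4 = Pa(L-x)/L  [x>a] = 11·4·(12-(36/5))/12 = 88/5 kN·m
Superposition: M = Σ M_i = 5732/125 kN·m ≈ 45.856000 kN·m

M(36/5) = 5732/125 kN·m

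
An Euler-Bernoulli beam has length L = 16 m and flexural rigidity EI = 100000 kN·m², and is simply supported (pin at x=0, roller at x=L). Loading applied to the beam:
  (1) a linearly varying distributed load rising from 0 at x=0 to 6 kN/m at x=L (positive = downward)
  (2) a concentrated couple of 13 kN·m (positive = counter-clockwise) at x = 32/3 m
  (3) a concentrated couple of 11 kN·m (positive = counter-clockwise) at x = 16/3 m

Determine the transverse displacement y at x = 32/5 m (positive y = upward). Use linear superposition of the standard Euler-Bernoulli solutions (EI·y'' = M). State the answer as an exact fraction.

Load 1 — triangular load w₀=6 kN/m (0→w₀ over full span):
  y_1 = -w₀x(7L⁴-10L²x²+3x⁴)/(360LEI) = -6·(32/5)·(7·16⁴-10·16²·(32/5)²+3·(32/5)⁴)/(360·16·100000) = -1168384/48828125 m
Load 2 — applied couple M₀=13 kN·m at a=32/3 m (b=L-a=16/3):
  y_2 = (M₀x³/(6L)+C₁x)/EI  [x≤a] with C₁=M₀(3b²-L²)/(6L)=-208/9 = (13·(32/5)³/(6·16)+(-208/9)·(32/5))/100000 = -3952/3515625 m
Load 3 — applied couple M₀=11 kN·m at a=16/3 m (b=L-a=32/3):
  y_3 = (M₀x³/(6L)-M₀(x-a)²/2+C₁x)/EI  [x>a] with C₁=M₀(3b²-L²)/(6L)=88/9 = (11·(32/5)³/(6·16)-11·((32/5)-(16/3))²/2+(88/9)·(32/5))/100000 = 1012/1171875 m
Superposition: y = Σ y_i = -10629956/439453125 m ≈ -0.024189 m

y(32/5) = -10629956/439453125 m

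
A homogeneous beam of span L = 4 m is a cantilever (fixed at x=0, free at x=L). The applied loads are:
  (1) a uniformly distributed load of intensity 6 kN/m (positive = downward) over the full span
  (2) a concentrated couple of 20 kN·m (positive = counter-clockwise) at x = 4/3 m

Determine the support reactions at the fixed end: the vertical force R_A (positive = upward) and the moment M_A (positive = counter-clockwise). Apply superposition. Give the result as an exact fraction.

Load 1 — uniform load w=6 kN/m over full span:
  R_A = wL = 6·4 = 24 kN
  M_A = wL²/2 = 6·4²/2 = 48 kN·m
Load 2 — applied couple M₀=20 kN·m at a=4/3 m (b=L-a=8/3):
  R_A = 0 kN
  M_A = -M₀ = -20 kN·m
Superposition: R_A = 24 kN, M_A = 28 kN·m

R_A = 24 kN, M_A = 28 kN·m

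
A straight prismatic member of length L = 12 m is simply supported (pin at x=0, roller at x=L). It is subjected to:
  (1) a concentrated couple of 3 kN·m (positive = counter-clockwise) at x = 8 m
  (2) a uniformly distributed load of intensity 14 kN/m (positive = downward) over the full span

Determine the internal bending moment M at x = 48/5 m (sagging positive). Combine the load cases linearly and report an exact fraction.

Load 1 — applied couple M₀=3 kN·m at a=8 m (b=L-a=4):
  M_1 = M₀x/L - M₀  [x>a] = 3·(48/5)/12 - 3 = -3/5 kN·m
Load 2 — uniform load w=14 kN/m over full span:
  M_2 = wx(L-x)/2 = 14·(48/5)·(12-(48/5))/2 = 4032/25 kN·m
Superposition: M = Σ M_i = 4017/25 kN·m ≈ 160.680000 kN·m

M(48/5) = 4017/25 kN·m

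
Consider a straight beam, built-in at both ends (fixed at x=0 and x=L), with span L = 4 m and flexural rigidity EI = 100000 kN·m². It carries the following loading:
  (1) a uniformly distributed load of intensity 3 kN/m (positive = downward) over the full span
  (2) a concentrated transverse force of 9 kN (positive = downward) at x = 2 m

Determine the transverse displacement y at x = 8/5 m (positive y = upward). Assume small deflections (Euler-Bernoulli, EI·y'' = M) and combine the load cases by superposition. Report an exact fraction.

Load 1 — uniform load w=3 kN/m over full span:
  y_1 = -wx²(L-x)²/(24EI) = -3·(8/5)²·(4-(8/5))²/(24·100000) = -36/1953125 m
Load 2 — point force P=9 kN at a=2 m (b=L-a=2):
  y_2 = -Pb²x²(3aL-(3a+b)x)/(6L³EI)  [x≤a] = -9·2²·(8/5)²·(3·2·4-(3·2+2)·(8/5))/(6·4³·100000) = -21/781250 m
Superposition: y = Σ y_i = -177/3906250 m ≈ -0.000045 m

y(8/5) = -177/3906250 m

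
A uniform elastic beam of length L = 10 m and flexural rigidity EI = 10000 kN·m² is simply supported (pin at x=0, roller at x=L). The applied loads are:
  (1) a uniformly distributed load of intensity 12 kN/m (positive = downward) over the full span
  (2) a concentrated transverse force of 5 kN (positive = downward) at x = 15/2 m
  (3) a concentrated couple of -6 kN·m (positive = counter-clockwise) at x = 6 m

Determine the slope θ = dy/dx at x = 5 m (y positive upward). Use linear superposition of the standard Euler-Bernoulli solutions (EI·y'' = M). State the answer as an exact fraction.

θ(5) = -993/1600000 rad

Load 1 — uniform load w=12 kN/m over full span:
  θ_1 = -w(L³-6Lx²+4x³)/(24EI) = -12·(10³-6·10·5²+4·5³)/(24·10000) = 0 rad
Load 2 — point force P=5 kN at a=15/2 m (b=L-a=5/2):
  θ_2 = -Pb(L²-b²-3x²)/(6LEI)  [x≤a] = -5·(5/2)·(10²-(5/2)²-3·5²)/(6·10·10000) = -1/2560 rad
Load 3 — applied couple M₀=-6 kN·m at a=6 m (b=L-a=4):
  θ_3 = (M₀x²/(2L)+C₁)/EI  [x≤a] with C₁=M₀(3b²-L²)/(6L)=26/5 = ((-6)·5²/(2·10)+(26/5))/10000 = -23/100000 rad
Superposition: θ = Σ θ_i = -993/1600000 rad ≈ -0.000621 rad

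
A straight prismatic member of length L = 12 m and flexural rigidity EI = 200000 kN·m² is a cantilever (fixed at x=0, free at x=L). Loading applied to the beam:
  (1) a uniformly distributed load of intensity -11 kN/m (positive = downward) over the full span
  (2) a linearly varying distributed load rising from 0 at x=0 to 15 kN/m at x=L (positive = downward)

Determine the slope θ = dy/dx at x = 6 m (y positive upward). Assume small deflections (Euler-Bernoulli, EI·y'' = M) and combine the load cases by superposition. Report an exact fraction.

θ(6) = 9/400000 rad

Load 1 — uniform load w=-11 kN/m over full span:
  θ_1 = -wx(x²-3Lx+3L²)/(6EI) = -(-11)·6·(6²-3·12·6+3·12²)/(6·200000) = 693/50000 rad
Load 2 — triangular load w₀=15 kN/m (0→w₀ over full span):
  θ_2 = (w₀Lx²/4-w₀L²x/3-w₀x⁴/(24L))/EI = (15·12·6²/4-15·12²·6/3-15·6⁴/(24·12))/200000 = -1107/80000 rad
Superposition: θ = Σ θ_i = 9/400000 rad ≈ 0.000023 rad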